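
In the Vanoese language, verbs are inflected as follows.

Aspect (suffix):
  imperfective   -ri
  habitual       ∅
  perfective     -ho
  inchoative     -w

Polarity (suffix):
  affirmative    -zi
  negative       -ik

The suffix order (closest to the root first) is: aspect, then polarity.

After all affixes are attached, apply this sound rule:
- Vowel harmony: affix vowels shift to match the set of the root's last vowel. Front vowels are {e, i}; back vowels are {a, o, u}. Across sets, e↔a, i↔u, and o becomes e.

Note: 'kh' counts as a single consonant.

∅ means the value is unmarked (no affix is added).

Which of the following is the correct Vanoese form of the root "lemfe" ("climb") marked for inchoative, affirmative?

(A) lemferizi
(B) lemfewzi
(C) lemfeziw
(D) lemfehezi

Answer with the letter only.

Attach aspect inchoative -w → lemfew.
Attach polarity affirmative -zi → lemfewzi.
Vowel harmony: no change.
So the correct form is lemfewzi, option (B).
(A) lemferizi is wrong: it uses imperfective instead of inchoative for aspect.
(C) lemfeziw is wrong: it has the affixes in the wrong order.
(D) lemfehezi is wrong: it uses perfective instead of inchoative for aspect.

B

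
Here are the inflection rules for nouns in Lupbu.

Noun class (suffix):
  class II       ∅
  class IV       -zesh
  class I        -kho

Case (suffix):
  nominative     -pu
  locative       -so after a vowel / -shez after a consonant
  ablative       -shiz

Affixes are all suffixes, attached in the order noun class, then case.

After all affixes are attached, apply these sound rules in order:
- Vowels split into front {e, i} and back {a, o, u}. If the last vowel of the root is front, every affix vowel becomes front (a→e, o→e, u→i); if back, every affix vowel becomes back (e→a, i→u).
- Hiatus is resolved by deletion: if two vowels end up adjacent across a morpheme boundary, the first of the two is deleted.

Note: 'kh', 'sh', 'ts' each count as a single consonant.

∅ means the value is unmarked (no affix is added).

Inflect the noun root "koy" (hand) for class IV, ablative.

koyzashshuz

Attach noun class class IV -zesh → koyzesh.
Attach case ablative -shiz → koyzeshshiz.
Apply vowel harmony: koyzeshshiz → koyzashshuz.
Vowel deletion: no change.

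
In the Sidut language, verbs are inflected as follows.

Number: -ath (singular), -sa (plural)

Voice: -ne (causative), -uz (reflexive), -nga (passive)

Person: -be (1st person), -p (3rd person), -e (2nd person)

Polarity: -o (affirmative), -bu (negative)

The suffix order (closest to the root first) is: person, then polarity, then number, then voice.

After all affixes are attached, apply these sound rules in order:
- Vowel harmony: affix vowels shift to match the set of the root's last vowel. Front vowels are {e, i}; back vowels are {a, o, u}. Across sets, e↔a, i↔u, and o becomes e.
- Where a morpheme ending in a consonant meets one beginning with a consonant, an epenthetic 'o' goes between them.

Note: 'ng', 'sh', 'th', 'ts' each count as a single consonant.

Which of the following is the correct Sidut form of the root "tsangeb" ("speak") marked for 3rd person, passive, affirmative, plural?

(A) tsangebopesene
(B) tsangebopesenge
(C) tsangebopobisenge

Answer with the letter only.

Attach person 3rd person -p → tsangebp.
Attach polarity affirmative -o → tsangebpo.
Attach number plural -sa → tsangebposa.
Attach voice passive -nga → tsangebposanga.
Apply vowel harmony: tsangebposanga → tsangebpesenge.
Apply epenthesis: tsangebpesenge → tsangebopesenge.
So the correct form is tsangebopesenge, option (B).
(C) tsangebopobisenge is wrong: it uses negative instead of affirmative for polarity.
(A) tsangebopesene is wrong: it uses causative instead of passive for voice.

B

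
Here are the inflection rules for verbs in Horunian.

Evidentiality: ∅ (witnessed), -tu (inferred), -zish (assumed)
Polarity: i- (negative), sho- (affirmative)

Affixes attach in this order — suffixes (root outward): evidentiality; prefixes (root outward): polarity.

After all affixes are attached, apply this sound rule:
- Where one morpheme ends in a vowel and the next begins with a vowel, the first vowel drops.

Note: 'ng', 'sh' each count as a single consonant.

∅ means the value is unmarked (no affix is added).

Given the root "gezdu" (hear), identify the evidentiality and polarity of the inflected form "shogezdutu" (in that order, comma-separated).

inferred, affirmative

Segment: sho-gezdu-tu.
evidentiality: -tu → inferred.
polarity: sho- → affirmative.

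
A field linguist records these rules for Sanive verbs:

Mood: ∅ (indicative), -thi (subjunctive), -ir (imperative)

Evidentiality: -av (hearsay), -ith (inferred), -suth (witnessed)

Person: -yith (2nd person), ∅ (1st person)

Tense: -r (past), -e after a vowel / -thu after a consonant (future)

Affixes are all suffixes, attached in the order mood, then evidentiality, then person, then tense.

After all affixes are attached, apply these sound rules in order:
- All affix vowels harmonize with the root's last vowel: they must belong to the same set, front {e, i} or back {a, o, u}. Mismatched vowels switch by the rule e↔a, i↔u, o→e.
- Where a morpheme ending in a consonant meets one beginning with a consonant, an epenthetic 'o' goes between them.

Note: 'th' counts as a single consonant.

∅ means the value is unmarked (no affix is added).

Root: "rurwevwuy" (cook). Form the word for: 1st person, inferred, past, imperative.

Attach mood imperative -ir → rurwevwuyir.
Attach evidentiality inferred -ith → rurwevwuyirith.
person = 1st person: zero marking, form stays rurwevwuyirith.
Attach tense past -r → rurwevwuyirithr.
Apply vowel harmony: rurwevwuyirithr → rurwevwuyuruthr.
Apply epenthesis: rurwevwuyuruthr → rurwevwuyuruthor.

rurwevwuyuruthor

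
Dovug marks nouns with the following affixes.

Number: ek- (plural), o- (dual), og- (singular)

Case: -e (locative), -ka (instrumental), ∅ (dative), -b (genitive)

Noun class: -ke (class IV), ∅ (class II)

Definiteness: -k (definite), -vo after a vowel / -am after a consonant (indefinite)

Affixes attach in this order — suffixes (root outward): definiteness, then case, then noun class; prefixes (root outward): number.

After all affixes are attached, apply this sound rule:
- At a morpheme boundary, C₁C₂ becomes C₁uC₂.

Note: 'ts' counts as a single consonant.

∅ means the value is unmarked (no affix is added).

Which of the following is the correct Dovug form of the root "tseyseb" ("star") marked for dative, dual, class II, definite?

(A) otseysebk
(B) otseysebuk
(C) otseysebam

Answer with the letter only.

Attach definiteness definite -k → tseysebk.
Attach number dual o- → otseysebk.
case = dative: zero marking, form stays otseysebk.
noun class = class II: zero marking, form stays otseysebk.
Apply epenthesis: otseysebk → otseysebuk.
So the correct form is otseysebuk, option (B).
(C) otseysebam is wrong: it uses indefinite instead of definite for definiteness.
(A) otseysebk is wrong: it fails to apply the sound rule(s).

B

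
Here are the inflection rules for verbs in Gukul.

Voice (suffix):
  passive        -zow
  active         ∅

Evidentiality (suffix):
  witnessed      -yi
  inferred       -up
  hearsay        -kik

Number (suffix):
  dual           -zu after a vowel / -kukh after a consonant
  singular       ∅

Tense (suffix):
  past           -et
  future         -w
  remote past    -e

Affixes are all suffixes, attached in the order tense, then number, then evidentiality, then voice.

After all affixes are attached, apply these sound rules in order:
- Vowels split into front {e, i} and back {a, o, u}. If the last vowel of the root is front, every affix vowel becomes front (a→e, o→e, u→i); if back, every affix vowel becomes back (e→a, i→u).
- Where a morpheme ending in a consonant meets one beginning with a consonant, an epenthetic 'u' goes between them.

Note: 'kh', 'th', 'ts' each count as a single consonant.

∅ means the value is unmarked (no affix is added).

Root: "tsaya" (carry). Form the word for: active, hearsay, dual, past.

tsayaatukukhukuk

Attach tense past -et → tsayaet.
Attach number dual -kukh (after consonant 't') → tsayaetkukh.
Attach evidentiality hearsay -kik → tsayaetkukhkik.
voice = active: zero marking, form stays tsayaetkukhkik.
Apply vowel harmony: tsayaetkukhkik → tsayaatkukhkuk.
Apply epenthesis: tsayaatkukhkuk → tsayaatukukhukuk.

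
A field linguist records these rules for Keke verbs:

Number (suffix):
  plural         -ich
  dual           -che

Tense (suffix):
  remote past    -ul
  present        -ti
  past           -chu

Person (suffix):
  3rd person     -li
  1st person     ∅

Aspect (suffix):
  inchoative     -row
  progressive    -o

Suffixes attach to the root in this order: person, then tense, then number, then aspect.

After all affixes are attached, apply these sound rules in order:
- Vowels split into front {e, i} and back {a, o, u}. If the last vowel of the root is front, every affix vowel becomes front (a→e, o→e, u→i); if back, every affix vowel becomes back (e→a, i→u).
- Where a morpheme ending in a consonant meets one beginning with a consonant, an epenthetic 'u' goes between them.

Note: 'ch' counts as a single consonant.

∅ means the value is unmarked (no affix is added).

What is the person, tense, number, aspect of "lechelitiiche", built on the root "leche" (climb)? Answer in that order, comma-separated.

Segment: leche-li-ti-ich-o.
person: -li → 3rd person.
tense: -ti → present.
number: -ich → plural.
aspect: -o → progressive.

3rd person, present, plural, progressive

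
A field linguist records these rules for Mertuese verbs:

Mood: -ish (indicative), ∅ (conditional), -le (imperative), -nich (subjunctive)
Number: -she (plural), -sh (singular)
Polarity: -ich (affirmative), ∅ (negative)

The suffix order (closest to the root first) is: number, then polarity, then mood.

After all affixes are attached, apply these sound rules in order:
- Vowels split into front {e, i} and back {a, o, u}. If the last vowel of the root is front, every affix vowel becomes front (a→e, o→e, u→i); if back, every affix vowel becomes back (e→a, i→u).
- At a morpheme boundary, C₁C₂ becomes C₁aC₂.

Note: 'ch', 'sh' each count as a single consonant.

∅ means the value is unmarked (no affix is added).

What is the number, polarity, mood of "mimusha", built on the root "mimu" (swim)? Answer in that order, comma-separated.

plural, negative, conditional

Segment: mimu-she.
number: -she → plural.
polarity: ∅ → negative.
mood: ∅ → conditional.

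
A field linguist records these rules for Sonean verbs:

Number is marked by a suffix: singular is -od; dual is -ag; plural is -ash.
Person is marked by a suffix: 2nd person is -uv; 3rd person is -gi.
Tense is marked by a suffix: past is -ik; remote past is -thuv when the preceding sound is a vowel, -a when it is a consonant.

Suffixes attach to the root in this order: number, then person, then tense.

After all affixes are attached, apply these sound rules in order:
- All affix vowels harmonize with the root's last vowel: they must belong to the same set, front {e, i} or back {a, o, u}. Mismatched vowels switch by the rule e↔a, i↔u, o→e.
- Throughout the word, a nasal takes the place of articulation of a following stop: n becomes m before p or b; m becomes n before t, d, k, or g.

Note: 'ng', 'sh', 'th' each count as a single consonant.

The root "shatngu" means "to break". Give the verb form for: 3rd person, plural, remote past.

Attach number plural -ash → shatnguash.
Attach person 3rd person -gi → shatnguashgi.
Attach tense remote past -thuv (after vowel 'i') → shatnguashgithuv.
Apply vowel harmony: shatnguashgithuv → shatnguashguthuv.
Nasal assimilation: no change.

shatnguashguthuv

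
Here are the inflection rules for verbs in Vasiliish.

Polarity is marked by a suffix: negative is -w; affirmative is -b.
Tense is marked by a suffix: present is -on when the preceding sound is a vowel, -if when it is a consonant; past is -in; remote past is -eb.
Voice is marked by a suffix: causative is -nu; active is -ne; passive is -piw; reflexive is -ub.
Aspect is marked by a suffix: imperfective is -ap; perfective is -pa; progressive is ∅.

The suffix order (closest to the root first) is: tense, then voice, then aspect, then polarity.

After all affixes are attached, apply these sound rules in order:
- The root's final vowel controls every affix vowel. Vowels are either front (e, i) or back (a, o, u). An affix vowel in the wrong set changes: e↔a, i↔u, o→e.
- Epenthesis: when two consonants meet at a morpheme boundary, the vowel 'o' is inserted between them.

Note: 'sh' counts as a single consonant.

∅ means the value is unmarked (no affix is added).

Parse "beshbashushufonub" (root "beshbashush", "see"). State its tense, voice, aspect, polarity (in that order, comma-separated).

Segment: beshbashush-if-nu-b.
tense: -on/if → present.
voice: -nu → causative.
aspect: ∅ → progressive.
polarity: -b → affirmative.

present, causative, progressive, affirmative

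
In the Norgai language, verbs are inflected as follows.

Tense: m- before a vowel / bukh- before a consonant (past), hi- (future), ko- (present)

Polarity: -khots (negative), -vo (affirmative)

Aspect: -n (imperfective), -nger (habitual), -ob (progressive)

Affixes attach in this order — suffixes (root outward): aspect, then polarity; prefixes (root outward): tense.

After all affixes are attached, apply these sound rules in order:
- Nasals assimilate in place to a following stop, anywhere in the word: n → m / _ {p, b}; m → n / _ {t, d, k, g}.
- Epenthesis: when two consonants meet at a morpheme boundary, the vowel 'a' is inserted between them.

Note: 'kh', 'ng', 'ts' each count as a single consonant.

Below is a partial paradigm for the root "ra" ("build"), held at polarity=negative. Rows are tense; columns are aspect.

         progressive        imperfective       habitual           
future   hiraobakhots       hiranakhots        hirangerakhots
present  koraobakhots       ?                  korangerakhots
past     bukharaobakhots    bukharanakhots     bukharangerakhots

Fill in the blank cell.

Attach aspect imperfective -n → ran.
Attach tense present ko- → koran.
Attach polarity negative -khots → korankhots.
Nasal assimilation: no change.
Apply epenthesis: korankhots → koranakhots.

koranakhots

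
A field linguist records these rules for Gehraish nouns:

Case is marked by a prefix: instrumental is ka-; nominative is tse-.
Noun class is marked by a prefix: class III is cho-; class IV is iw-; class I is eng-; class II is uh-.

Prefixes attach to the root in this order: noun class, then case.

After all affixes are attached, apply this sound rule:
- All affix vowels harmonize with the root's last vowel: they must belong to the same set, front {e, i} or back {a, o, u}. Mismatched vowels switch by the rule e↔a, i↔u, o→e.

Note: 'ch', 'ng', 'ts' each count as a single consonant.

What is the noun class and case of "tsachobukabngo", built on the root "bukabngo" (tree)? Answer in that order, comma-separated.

class III, nominative

Segment: tse-cho-bukabngo.
noun class: cho- → class III.
case: tse- → nominative.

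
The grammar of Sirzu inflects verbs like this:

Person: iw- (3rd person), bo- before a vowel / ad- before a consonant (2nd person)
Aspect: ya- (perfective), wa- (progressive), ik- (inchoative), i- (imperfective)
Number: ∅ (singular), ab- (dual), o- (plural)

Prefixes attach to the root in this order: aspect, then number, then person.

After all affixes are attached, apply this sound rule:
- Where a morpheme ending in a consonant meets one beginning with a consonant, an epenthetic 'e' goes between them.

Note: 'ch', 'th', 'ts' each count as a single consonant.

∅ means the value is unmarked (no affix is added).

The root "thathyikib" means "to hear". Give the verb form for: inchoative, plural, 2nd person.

Attach aspect inchoative ik- → ikthathyikib.
Attach number plural o- → oikthathyikib.
Attach person 2nd person bo- (before vowel 'o') → booikthathyikib.
Apply epenthesis: booikthathyikib → booikethathyikib.

booikethathyikib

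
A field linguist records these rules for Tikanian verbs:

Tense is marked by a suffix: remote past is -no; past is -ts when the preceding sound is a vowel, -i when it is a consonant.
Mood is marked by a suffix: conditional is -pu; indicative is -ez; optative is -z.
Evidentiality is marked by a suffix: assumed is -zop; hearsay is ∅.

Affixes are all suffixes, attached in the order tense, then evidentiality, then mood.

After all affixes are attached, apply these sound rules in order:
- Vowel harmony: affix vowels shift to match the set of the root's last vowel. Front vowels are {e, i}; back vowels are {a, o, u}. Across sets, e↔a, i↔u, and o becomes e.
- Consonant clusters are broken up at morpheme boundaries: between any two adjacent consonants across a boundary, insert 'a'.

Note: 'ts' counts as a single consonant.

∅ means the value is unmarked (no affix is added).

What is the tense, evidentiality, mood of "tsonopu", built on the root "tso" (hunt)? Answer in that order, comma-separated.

Segment: tso-no-pu.
tense: -no → remote past.
evidentiality: ∅ → hearsay.
mood: -pu → conditional.

remote past, hearsay, conditional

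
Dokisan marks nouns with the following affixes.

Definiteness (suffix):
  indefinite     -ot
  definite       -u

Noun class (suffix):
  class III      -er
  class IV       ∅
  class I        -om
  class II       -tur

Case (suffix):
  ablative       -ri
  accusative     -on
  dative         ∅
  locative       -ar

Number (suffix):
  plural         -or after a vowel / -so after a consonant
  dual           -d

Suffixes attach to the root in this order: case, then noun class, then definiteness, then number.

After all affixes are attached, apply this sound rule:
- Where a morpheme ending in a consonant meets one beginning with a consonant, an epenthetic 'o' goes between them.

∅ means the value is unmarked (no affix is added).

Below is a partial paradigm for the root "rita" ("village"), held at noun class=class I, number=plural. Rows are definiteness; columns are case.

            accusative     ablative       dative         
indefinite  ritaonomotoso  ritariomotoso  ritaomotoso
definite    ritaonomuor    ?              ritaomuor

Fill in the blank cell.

Attach case ablative -ri → ritari.
Attach noun class class I -om → ritariom.
Attach definiteness definite -u → ritariomu.
Attach number plural -or (after vowel 'u') → ritariomuor.
Epenthesis: no change.

ritariomuor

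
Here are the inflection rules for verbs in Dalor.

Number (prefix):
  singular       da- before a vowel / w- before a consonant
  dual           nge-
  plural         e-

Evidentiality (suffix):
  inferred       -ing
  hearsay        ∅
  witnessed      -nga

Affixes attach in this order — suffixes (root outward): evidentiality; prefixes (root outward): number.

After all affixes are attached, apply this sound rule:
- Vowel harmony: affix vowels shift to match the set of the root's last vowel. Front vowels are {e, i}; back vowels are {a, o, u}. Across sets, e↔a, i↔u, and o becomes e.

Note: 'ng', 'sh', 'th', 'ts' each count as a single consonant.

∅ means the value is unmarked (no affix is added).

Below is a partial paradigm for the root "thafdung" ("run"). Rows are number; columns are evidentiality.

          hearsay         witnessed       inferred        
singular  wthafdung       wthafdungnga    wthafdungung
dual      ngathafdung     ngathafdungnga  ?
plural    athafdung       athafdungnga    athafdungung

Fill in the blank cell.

Attach number dual nge- → ngethafdung.
Attach evidentiality inferred -ing → ngethafdunging.
Apply vowel harmony: ngethafdunging → ngathafdungung.

ngathafdungung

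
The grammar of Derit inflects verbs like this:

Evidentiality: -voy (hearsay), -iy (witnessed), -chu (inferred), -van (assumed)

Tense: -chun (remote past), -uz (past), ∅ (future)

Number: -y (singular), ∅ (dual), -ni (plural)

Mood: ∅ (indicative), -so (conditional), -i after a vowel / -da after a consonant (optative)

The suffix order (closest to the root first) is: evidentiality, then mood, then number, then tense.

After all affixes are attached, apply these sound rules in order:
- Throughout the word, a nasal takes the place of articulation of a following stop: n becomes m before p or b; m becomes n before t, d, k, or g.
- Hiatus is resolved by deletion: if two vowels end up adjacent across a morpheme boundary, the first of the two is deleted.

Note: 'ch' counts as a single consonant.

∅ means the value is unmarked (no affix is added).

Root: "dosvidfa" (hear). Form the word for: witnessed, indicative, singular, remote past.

Attach evidentiality witnessed -iy → dosvidfaiy.
mood = indicative: zero marking, form stays dosvidfaiy.
Attach number singular -y → dosvidfaiyy.
Attach tense remote past -chun → dosvidfaiyychun.
Nasal assimilation: no change.
Apply vowel deletion: dosvidfaiyychun → dosvidfiyychun.

dosvidfiyychun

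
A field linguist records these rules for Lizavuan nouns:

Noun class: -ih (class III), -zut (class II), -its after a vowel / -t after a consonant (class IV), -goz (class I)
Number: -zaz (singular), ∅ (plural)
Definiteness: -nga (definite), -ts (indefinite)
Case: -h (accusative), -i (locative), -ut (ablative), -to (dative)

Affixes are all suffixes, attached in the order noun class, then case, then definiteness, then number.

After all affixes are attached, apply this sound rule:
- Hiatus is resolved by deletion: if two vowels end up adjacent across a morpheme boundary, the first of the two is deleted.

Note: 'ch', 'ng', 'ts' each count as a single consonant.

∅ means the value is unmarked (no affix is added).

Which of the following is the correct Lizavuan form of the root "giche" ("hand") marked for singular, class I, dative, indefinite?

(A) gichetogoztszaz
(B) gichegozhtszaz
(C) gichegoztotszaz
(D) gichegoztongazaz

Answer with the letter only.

Attach noun class class I -goz → gichegoz.
Attach case dative -to → gichegozto.
Attach definiteness indefinite -ts → gichegoztots.
Attach number singular -zaz → gichegoztotszaz.
Vowel deletion: no change.
So the correct form is gichegoztotszaz, option (C).
(B) gichegozhtszaz is wrong: it uses accusative instead of dative for case.
(D) gichegoztongazaz is wrong: it uses definite instead of indefinite for definiteness.
(A) gichetogoztszaz is wrong: it has the affixes in the wrong order.

C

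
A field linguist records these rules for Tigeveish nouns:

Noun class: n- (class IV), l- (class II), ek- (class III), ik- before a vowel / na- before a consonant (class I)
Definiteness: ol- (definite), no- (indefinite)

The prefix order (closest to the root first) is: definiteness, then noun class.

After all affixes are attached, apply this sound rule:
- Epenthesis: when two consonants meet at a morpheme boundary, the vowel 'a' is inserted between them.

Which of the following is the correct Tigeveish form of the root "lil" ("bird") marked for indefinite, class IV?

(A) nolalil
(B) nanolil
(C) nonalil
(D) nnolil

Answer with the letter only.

Attach definiteness indefinite no- → nolil.
Attach noun class class IV n- → nnolil.
Apply epenthesis: nnolil → nanolil.
So the correct form is nanolil, option (B).
(D) nnolil is wrong: it fails to apply the sound rule(s).
(A) nolalil is wrong: it uses definite instead of indefinite for definiteness.
(C) nonalil is wrong: it has the affixes in the wrong order.

B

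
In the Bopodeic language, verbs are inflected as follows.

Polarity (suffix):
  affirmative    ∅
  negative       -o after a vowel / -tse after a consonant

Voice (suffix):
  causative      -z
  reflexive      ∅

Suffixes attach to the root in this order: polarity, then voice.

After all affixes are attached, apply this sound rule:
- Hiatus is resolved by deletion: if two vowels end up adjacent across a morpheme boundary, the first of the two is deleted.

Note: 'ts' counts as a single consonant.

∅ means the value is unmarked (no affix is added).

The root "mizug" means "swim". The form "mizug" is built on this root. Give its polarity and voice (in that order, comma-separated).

Segment: mizug.
polarity: ∅ → affirmative.
voice: ∅ → reflexive.

affirmative, reflexive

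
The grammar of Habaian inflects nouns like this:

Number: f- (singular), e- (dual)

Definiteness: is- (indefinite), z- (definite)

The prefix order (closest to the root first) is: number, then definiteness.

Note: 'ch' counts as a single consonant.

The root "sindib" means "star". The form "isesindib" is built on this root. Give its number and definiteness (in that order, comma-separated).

Segment: is-e-sindib.
number: e- → dual.
definiteness: is- → indefinite.

dual, indefinite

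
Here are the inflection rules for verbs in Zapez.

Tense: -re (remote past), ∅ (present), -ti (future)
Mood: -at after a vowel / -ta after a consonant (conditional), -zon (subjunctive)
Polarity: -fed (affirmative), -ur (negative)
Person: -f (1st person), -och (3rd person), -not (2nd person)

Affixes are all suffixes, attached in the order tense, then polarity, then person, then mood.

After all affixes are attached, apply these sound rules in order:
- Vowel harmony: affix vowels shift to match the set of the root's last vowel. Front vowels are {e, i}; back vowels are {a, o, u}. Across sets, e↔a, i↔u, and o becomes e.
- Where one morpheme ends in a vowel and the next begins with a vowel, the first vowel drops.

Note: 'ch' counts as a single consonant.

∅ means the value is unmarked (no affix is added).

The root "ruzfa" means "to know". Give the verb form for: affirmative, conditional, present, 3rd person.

ruzfafadochta

tense = present: zero marking, form stays ruzfa.
Attach polarity affirmative -fed → ruzfafed.
Attach person 3rd person -och → ruzfafedoch.
Attach mood conditional -ta (after consonant 'ch') → ruzfafedochta.
Apply vowel harmony: ruzfafedochta → ruzfafadochta.
Vowel deletion: no change.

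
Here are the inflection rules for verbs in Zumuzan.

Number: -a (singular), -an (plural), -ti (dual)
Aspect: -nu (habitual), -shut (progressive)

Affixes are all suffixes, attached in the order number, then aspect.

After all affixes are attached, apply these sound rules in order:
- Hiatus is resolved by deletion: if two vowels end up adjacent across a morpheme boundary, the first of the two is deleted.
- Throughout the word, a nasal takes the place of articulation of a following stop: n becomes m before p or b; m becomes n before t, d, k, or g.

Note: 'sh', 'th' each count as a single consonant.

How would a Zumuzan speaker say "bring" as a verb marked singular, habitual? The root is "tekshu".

Attach number singular -a → tekshua.
Attach aspect habitual -nu → tekshuanu.
Apply vowel deletion: tekshuanu → tekshanu.
Nasal assimilation: no change.

tekshanu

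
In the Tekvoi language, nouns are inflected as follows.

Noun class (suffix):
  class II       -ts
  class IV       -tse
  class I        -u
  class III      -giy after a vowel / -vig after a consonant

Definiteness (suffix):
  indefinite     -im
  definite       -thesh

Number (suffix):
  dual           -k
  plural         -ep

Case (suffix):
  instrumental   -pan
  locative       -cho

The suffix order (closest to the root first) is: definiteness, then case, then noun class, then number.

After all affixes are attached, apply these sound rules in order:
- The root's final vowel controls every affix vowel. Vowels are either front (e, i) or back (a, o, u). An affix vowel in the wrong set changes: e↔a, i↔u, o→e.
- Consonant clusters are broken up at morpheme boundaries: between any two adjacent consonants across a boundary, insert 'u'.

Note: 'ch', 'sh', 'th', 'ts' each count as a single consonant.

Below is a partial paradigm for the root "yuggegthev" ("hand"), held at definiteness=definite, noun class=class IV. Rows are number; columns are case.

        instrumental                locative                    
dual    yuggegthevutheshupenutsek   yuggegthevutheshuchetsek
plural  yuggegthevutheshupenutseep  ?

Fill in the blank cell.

yuggegthevutheshuchetseep

Attach definiteness definite -thesh → yuggegthevthesh.
Attach case locative -cho → yuggegthevtheshcho.
Attach noun class class IV -tse → yuggegthevtheshchotse.
Attach number plural -ep → yuggegthevtheshchotseep.
Apply vowel harmony: yuggegthevtheshchotseep → yuggegthevtheshchetseep.
Apply epenthesis: yuggegthevtheshchetseep → yuggegthevutheshuchetseep.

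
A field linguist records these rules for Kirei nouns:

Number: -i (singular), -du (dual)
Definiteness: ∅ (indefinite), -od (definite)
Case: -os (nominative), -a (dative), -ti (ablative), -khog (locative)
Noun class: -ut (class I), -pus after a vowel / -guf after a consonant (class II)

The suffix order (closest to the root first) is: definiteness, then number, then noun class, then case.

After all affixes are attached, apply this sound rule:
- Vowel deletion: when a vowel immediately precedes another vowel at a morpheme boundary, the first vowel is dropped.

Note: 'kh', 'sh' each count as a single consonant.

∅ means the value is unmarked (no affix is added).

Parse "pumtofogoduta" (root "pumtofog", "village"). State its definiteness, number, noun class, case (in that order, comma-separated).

Segment: pumtofog-od-i-ut-a.
definiteness: -od → definite.
number: -i → singular.
noun class: -ut → class I.
case: -a → dative.

definite, singular, class I, dative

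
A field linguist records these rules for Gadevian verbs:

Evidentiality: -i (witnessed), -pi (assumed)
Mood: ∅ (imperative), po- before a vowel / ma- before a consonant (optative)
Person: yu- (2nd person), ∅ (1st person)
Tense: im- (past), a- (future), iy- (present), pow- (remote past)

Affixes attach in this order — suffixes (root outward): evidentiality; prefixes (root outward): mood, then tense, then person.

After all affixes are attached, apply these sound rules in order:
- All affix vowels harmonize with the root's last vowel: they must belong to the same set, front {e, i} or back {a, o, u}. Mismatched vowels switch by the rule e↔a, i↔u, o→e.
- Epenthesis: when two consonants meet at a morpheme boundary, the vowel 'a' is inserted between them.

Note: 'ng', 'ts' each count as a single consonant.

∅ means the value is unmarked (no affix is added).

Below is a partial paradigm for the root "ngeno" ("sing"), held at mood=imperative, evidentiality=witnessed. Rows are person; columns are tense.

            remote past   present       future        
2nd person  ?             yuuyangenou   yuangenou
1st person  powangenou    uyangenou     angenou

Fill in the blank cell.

yupowangenou

mood = imperative: zero marking, form stays ngeno.
Attach tense remote past pow- → powngeno.
Attach evidentiality witnessed -i → powngenoi.
Attach person 2nd person yu- → yupowngenoi.
Apply vowel harmony: yupowngenoi → yupowngenou.
Apply epenthesis: yupowngenou → yupowangenou.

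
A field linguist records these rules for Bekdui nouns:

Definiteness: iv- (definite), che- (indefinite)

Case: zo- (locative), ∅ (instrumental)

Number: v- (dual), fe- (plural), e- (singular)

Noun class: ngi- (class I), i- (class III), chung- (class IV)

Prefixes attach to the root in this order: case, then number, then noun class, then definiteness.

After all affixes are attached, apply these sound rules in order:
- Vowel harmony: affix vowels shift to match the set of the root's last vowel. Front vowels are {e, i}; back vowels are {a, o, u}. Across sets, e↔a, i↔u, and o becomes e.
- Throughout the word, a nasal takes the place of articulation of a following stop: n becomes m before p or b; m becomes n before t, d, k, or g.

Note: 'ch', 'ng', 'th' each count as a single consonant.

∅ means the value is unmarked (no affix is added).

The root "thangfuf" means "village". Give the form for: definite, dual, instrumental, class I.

uvnguvthangfuf

case = instrumental: zero marking, form stays thangfuf.
Attach number dual v- → vthangfuf.
Attach noun class class I ngi- → ngivthangfuf.
Attach definiteness definite iv- → ivngivthangfuf.
Apply vowel harmony: ivngivthangfuf → uvnguvthangfuf.
Nasal assimilation: no change.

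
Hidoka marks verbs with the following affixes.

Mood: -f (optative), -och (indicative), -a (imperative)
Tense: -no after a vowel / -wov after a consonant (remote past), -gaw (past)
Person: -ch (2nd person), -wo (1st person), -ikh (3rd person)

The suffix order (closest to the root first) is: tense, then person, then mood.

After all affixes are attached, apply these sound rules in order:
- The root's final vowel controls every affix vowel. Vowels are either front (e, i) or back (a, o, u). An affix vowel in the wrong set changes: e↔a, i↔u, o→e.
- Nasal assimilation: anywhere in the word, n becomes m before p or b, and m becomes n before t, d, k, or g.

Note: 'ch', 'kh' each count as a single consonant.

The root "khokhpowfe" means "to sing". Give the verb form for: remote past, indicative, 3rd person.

Attach tense remote past -no (after vowel 'e') → khokhpowfeno.
Attach person 3rd person -ikh → khokhpowfenoikh.
Attach mood indicative -och → khokhpowfenoikhoch.
Apply vowel harmony: khokhpowfenoikhoch → khokhpowfeneikhech.
Nasal assimilation: no change.

khokhpowfeneikhech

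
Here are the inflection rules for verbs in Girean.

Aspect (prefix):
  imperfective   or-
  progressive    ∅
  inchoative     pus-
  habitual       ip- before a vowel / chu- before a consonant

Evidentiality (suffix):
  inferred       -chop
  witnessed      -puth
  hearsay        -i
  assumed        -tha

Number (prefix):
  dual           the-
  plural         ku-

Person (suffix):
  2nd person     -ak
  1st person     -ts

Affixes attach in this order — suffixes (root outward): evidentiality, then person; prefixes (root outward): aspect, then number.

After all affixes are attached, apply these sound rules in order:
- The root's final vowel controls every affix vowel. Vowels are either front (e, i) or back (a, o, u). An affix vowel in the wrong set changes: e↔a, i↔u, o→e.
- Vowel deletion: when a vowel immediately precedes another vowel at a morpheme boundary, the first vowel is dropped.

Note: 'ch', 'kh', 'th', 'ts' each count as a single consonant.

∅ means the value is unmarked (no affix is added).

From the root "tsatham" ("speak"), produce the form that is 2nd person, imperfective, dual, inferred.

thortsathamchopak

Attach evidentiality inferred -chop → tsathamchop.
Attach aspect imperfective or- → ortsathamchop.
Attach person 2nd person -ak → ortsathamchopak.
Attach number dual the- → theortsathamchopak.
Apply vowel harmony: theortsathamchopak → thaortsathamchopak.
Apply vowel deletion: thaortsathamchopak → thortsathamchopak.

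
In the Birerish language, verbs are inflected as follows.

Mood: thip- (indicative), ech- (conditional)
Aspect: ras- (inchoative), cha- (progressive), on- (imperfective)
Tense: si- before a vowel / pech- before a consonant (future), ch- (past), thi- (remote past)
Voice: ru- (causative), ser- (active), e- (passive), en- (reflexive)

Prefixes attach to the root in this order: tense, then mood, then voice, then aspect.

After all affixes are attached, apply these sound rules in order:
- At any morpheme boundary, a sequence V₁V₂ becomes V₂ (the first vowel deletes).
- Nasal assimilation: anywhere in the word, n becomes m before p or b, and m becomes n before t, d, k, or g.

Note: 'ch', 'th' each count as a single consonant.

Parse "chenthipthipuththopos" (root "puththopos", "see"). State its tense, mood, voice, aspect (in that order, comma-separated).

Segment: cha-en-thip-thi-puththopos.
tense: thi- → remote past.
mood: thip- → indicative.
voice: en- → reflexive.
aspect: cha- → progressive.

remote past, indicative, reflexive, progressive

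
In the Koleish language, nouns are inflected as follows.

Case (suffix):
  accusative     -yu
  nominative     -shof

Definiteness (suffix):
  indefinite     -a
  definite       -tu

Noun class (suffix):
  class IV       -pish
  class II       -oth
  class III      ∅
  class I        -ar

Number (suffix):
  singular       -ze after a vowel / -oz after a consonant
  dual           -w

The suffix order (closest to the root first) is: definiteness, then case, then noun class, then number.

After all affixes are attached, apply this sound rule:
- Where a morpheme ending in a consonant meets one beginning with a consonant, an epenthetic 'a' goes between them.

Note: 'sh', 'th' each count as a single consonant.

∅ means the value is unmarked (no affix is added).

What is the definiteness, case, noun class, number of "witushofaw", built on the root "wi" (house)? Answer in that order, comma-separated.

definite, nominative, class III, dual

Segment: wi-tu-shof-w.
definiteness: -tu → definite.
case: -shof → nominative.
noun class: ∅ → class III.
number: -w → dual.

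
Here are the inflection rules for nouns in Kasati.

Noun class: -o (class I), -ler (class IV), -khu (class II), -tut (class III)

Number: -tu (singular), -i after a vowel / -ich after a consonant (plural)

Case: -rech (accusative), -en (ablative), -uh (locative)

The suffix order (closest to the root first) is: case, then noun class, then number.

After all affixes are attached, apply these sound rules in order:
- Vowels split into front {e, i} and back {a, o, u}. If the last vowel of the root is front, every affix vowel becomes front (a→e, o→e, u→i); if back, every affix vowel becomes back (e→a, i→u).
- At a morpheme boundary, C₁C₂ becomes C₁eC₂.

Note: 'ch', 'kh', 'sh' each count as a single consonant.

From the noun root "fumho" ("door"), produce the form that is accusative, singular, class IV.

fumhorachelaretu

Attach case accusative -rech → fumhorech.
Attach noun class class IV -ler → fumhorechler.
Attach number singular -tu → fumhorechlertu.
Apply vowel harmony: fumhorechlertu → fumhorachlartu.
Apply epenthesis: fumhorachlartu → fumhorachelaretu.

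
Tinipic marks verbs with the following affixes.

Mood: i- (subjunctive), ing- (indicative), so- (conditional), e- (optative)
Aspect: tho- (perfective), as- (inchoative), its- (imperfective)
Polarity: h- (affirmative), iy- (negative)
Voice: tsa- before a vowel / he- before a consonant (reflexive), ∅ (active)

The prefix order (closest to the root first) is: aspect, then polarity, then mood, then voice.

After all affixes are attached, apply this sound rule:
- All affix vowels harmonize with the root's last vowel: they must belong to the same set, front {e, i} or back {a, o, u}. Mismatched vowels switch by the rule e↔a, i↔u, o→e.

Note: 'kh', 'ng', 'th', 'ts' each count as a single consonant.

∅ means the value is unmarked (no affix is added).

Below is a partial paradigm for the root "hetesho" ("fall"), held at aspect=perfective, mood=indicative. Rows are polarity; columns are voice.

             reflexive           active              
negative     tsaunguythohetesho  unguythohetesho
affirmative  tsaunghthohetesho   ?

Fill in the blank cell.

Attach aspect perfective tho- → thohetesho.
Attach polarity affirmative h- → hthohetesho.
Attach mood indicative ing- → inghthohetesho.
voice = active: zero marking, form stays inghthohetesho.
Apply vowel harmony: inghthohetesho → unghthohetesho.

unghthohetesho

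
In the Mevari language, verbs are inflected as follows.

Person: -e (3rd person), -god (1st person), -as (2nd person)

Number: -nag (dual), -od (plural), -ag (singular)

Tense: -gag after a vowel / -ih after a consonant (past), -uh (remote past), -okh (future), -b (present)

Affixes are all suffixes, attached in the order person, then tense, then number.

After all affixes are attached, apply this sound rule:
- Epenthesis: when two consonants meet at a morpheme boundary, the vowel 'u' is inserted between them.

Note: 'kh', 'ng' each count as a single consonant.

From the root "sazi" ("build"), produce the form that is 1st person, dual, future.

sazigodokhunag

Attach person 1st person -god → sazigod.
Attach tense future -okh → sazigodokh.
Attach number dual -nag → sazigodokhnag.
Apply epenthesis: sazigodokhnag → sazigodokhunag.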